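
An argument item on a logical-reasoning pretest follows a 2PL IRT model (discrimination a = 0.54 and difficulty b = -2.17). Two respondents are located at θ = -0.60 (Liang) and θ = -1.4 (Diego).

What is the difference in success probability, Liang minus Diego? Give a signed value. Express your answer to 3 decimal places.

0.098

P(θ) = 1 / (1 + exp(−a(θ − b)))
P(Liang) = 0.7001  [exponent 0.8478]
P(Diego) = 0.6025  [exponent 0.4158]
Difference = 0.7001 − 0.6025 = 0.0976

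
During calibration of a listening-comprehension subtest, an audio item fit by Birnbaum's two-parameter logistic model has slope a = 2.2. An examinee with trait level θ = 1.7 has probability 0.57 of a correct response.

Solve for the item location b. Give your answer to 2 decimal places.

P(θ) = 1 / (1 + exp(−a(θ − b)))
logit(0.57) = ln(0.57/0.43) = 0.2819
b = θ − logit/(a) = 1.7 − 0.2819/2.2000 = 1.5719

1.57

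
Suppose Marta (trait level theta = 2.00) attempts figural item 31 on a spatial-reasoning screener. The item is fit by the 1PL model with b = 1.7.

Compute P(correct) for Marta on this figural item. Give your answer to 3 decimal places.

0.574

P(theta) = 1 / (1 + exp(−(theta − b)))
Exponent: (2.00 − 1.7) = 0.3000
1/(1 + e^{-0.3000}) = 0.5744
P = 0.5744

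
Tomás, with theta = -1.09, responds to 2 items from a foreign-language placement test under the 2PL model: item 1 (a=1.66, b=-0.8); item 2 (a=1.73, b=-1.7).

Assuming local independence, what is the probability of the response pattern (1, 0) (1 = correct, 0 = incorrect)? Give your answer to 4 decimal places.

0.0986

P(theta) = 1 / (1 + exp(−a(theta − b)))
P_1 = 1/(1+e^{0.4814}) = 0.3819
P_2 = 1/(1+e^{-1.0553}) = 0.7418
L = P_1 × (1−P_2) = 0.3819 × 0.2582 = 0.09862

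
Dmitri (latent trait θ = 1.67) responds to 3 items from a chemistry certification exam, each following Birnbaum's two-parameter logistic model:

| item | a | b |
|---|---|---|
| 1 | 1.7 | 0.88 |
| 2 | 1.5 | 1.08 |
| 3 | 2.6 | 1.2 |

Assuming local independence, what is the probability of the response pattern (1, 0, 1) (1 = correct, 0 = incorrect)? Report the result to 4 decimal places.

0.1789

P(θ) = 1 / (1 + exp(−a(θ − b)))
P_1 = 1/(1+e^{-1.3430}) = 0.7930
P_2 = 1/(1+e^{-0.8850}) = 0.7079
P_3 = 1/(1+e^{-1.2220}) = 0.7724
L = P_1 × (1−P_2) × P_3 = 0.7930 × 0.2921 × 0.7724 = 0.17894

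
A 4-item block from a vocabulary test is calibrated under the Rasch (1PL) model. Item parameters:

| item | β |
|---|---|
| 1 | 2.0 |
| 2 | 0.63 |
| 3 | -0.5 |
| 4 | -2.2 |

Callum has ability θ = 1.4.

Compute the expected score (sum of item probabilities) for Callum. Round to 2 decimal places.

2.88

P(θ) = 1 / (1 + exp(−(θ − β)))
P_1 = 1/(1+e^{0.6000}) = 0.3543
P_2 = 1/(1+e^{-0.7700}) = 0.6835
P_3 = 1/(1+e^{-1.9000}) = 0.8699
P_4 = 1/(1+e^{-3.6000}) = 0.9734
E[score] = 0.3543 + 0.6835 + 0.8699 + 0.9734 = 2.8812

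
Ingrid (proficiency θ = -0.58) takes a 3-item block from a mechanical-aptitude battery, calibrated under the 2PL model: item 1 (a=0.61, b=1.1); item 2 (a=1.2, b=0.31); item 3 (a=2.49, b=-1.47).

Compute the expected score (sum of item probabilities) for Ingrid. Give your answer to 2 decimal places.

1.42

P(θ) = 1 / (1 + exp(−a(θ − b)))
P_1 = 1/(1+e^{1.0248}) = 0.2641
P_2 = 1/(1+e^{1.0680}) = 0.2558
P_3 = 1/(1+e^{-2.2161}) = 0.9017
E[score] = 0.2641 + 0.2558 + 0.9017 = 1.4216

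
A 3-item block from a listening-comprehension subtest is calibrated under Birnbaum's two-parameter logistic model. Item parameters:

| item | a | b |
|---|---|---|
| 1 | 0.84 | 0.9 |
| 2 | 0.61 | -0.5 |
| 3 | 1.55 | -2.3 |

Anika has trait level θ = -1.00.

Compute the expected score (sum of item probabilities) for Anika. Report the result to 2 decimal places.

1.48

P(θ) = 1 / (1 + exp(−a(θ − b)))
P_1 = 1/(1+e^{1.5960}) = 0.1685
P_2 = 1/(1+e^{0.3050}) = 0.4243
P_3 = 1/(1+e^{-2.0150}) = 0.8824
E[score] = 0.1685 + 0.4243 + 0.8824 = 1.4752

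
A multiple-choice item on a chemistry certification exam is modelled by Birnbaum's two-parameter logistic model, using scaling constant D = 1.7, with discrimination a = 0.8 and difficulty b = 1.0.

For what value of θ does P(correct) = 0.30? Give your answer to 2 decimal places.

P(θ) = 1 / (1 + exp(−D·a(θ − b)))
logit = ln(0.3000/0.7000) = -0.8473
θ = b + logit/(1.7·a) = 1.0 + (-0.8473)/1.3600 = 0.3770

0.38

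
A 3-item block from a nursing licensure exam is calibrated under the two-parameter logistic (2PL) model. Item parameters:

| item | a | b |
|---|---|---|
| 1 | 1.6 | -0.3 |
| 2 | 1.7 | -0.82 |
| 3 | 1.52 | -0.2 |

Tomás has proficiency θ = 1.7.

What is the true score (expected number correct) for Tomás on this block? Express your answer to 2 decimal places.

2.89

P(θ) = 1 / (1 + exp(−a(θ − b)))
P_1 = 1/(1+e^{-3.2000}) = 0.9608
P_2 = 1/(1+e^{-4.2840}) = 0.9864
P_3 = 1/(1+e^{-2.8880}) = 0.9473
E[score] = 0.9608 + 0.9864 + 0.9473 = 2.8945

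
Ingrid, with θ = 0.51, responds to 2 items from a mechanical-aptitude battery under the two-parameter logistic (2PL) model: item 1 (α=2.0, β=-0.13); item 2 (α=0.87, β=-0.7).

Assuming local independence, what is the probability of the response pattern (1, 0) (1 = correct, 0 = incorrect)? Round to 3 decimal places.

P(θ) = 1 / (1 + exp(−α(θ − β)))
P_1 = 1/(1+e^{-1.2800}) = 0.7824
P_2 = 1/(1+e^{-1.0527}) = 0.7413
L = P_1 × (1−P_2) = 0.7824 × 0.2587 = 0.20243

0.202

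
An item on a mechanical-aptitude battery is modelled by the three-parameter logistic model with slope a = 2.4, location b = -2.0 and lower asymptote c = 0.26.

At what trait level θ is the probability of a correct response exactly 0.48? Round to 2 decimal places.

P(θ) = c + (1 − c) · 1 / (1 + exp(−a(θ − b)))
Remove guessing floor: (0.48 − 0.26)/(1 − 0.26) = 0.2973
logit = ln(0.2973/0.7027) = -0.8602
θ = b + logit/(a) = -2.0 + (-0.8602)/2.4000 = -2.3584

-2.36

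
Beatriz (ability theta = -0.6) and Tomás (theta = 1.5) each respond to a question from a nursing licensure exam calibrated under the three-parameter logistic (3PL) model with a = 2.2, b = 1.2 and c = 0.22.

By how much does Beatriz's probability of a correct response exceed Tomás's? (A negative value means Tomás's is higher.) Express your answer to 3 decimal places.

-0.500

P(theta) = c + (1 − c) · 1 / (1 + exp(−a(theta − b)))
P(Beatriz) = 0.2346  [exponent -3.9600]
P(Tomás) = 0.7342  [exponent 0.6600]
Difference = 0.2346 − 0.7342 = -0.4996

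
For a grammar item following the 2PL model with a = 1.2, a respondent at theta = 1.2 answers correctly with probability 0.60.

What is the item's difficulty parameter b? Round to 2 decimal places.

0.86

P(theta) = 1 / (1 + exp(−a(theta − b)))
logit(0.60) = ln(0.60/0.40) = 0.4055
b = theta − logit/(a) = 1.2 − 0.4055/1.2000 = 0.8621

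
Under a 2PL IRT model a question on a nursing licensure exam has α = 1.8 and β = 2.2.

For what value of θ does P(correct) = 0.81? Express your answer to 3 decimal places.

3.006

P(θ) = 1 / (1 + exp(−α(θ − β)))
logit = ln(0.8100/0.1900) = 1.4500
θ = β + logit/(α) = 2.2 + 1.4500/1.8000 = 3.0056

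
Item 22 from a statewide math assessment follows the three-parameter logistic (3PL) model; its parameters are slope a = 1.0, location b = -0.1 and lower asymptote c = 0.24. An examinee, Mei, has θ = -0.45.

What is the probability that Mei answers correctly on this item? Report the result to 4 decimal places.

P(θ) = c + (1 − c) · 1 / (1 + exp(−a(θ − b)))
Exponent: 1.0 × (-0.45 − (-0.1)) = -0.3500
1/(1 + e^{0.3500}) = 0.4134
P = 0.24 + 0.76 × 0.4134 = 0.5542

0.5542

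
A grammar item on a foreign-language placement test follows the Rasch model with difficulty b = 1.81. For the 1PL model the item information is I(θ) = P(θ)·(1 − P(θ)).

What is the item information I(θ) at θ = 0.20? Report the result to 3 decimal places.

0.139

P = 1/(1+e^{1.6100}) = 0.1666
P(1−P) = 0.1666 × 0.8334 = 0.1388
I = P(1−P) = 0.13884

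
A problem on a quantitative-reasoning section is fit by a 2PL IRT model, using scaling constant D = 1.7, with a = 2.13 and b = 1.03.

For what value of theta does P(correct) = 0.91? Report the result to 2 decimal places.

P(theta) = 1 / (1 + exp(−D·a(theta − b)))
logit = ln(0.9100/0.0900) = 2.3136
theta = b + logit/(1.7·a) = 1.03 + 2.3136/3.6210 = 1.6689

1.67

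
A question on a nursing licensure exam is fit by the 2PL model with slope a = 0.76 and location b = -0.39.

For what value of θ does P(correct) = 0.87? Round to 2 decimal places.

2.11

P(θ) = 1 / (1 + exp(−a(θ − b)))
logit = ln(0.8700/0.1300) = 1.9010
θ = b + logit/(a) = -0.39 + 1.9010/0.7600 = 2.1113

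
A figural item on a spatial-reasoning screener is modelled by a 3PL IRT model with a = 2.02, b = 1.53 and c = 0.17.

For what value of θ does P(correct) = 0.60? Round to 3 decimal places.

1.566

P(θ) = c + (1 − c) · 1 / (1 + exp(−a(θ − b)))
Remove guessing floor: (0.60 − 0.17)/(1 − 0.17) = 0.5181
logit = ln(0.5181/0.4819) = 0.0723
θ = b + logit/(a) = 1.53 + 0.0723/2.0200 = 1.5658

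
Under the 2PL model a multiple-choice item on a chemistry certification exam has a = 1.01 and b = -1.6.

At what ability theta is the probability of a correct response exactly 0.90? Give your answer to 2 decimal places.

P(theta) = 1 / (1 + exp(−a(theta − b)))
logit = ln(0.9000/0.1000) = 2.1972
theta = b + logit/(a) = -1.6 + 2.1972/1.0100 = 0.5755

0.58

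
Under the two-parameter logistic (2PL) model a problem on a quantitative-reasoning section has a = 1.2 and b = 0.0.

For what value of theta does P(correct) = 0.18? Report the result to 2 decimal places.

P(theta) = 1 / (1 + exp(−a(theta − b)))
logit = ln(0.1800/0.8200) = -1.5163
theta = b + logit/(a) = 0.0 + (-1.5163)/1.2000 = -1.2636

-1.26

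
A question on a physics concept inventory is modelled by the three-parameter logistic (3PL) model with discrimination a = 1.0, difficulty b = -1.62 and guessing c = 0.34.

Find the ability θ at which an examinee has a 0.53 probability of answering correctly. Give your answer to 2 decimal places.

P(θ) = c + (1 − c) · 1 / (1 + exp(−a(θ − b)))
Remove guessing floor: (0.53 − 0.34)/(1 − 0.34) = 0.2879
logit = ln(0.2879/0.7121) = -0.9057
θ = b + logit/(a) = -1.62 + (-0.9057)/1.0000 = -2.5257

-2.53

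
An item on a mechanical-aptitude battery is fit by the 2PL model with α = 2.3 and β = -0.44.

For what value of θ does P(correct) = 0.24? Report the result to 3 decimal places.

-0.941

P(θ) = 1 / (1 + exp(−α(θ − β)))
logit = ln(0.2400/0.7600) = -1.1527
θ = β + logit/(α) = -0.44 + (-1.1527)/2.3000 = -0.9412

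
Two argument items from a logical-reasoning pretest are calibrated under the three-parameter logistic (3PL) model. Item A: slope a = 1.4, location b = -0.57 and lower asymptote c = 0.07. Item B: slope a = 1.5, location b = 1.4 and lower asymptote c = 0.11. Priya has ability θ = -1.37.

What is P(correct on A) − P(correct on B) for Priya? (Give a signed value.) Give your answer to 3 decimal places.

P(θ) = c + (1 − c) · 1 / (1 + exp(−a(θ − b)))
P_A = 0.2988
P_B = 0.1237
P_A − P_B = 0.1750

0.175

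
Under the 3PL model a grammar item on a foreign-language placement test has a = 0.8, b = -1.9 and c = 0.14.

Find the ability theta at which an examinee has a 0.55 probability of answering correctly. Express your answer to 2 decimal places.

P(theta) = c + (1 − c) · 1 / (1 + exp(−a(theta − b)))
Remove guessing floor: (0.55 − 0.14)/(1 − 0.14) = 0.4767
logit = ln(0.4767/0.5233) = -0.0931
theta = b + logit/(a) = -1.9 + (-0.0931)/0.8000 = -2.0164

-2.02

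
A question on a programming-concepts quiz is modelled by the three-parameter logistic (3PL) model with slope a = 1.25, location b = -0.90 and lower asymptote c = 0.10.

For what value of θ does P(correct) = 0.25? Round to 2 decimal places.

-2.19

P(θ) = c + (1 − c) · 1 / (1 + exp(−a(θ − b)))
Remove guessing floor: (0.25 − 0.10)/(1 − 0.10) = 0.1667
logit = ln(0.1667/0.8333) = -1.6094
θ = b + logit/(a) = -0.90 + (-1.6094)/1.2500 = -2.1876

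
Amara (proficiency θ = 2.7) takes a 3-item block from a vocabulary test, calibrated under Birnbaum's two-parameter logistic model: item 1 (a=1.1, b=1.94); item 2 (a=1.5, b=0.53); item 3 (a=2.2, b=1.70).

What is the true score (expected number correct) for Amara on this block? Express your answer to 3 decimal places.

2.561

P(θ) = 1 / (1 + exp(−a(θ − b)))
P_1 = 1/(1+e^{-0.8360}) = 0.6976
P_2 = 1/(1+e^{-3.2550}) = 0.9629
P_3 = 1/(1+e^{-2.2000}) = 0.9002
E[score] = 0.6976 + 0.9629 + 0.9002 = 2.5607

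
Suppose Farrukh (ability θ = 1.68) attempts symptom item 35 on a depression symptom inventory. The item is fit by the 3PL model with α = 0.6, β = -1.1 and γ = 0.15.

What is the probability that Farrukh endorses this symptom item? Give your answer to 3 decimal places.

P(θ) = γ + (1 − γ) · 1 / (1 + exp(−α(θ − β)))
Exponent: 0.6 × (1.68 − (-1.1)) = 1.6680
1/(1 + e^{-1.6680}) = 0.8413
P = 0.15 + 0.85 × 0.8413 = 0.8651

0.865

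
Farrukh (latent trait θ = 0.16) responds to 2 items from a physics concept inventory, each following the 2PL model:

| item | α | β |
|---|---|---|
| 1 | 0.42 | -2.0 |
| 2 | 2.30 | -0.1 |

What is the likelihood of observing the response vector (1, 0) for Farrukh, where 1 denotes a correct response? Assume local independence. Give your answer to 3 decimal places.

P(θ) = 1 / (1 + exp(−α(θ − β)))
P_1 = 1/(1+e^{-0.9072}) = 0.7124
P_2 = 1/(1+e^{-0.5980}) = 0.6452
L = P_1 × (1−P_2) = 0.7124 × 0.3548 = 0.25277

0.253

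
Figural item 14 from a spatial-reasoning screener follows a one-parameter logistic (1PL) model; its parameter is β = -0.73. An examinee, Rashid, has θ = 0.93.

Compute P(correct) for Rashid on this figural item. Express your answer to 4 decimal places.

0.8402

P(θ) = 1 / (1 + exp(−(θ − β)))
Exponent: (0.93 − (-0.73)) = 1.6600
1/(1 + e^{-1.6600}) = 0.8402
P = 0.8402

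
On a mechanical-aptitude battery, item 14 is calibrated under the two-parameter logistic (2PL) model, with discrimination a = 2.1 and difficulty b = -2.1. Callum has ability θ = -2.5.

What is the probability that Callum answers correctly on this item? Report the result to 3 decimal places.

0.302

P(θ) = 1 / (1 + exp(−a(θ − b)))
Exponent: 2.1 × (-2.5 − (-2.1)) = -0.8400
1/(1 + e^{0.8400}) = 0.3015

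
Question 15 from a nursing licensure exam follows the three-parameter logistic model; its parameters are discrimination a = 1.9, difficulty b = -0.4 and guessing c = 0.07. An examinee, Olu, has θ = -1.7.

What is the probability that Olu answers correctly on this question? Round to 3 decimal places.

P(θ) = c + (1 − c) · 1 / (1 + exp(−a(θ − b)))
Exponent: 1.9 × (-1.7 − (-0.4)) = -2.4700
1/(1 + e^{2.4700}) = 0.0780
P = 0.07 + 0.93 × 0.0780 = 0.1425

0.143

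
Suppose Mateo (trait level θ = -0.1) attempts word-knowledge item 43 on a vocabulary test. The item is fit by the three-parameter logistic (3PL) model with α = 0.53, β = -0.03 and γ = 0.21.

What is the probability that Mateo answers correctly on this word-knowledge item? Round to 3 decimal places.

P(θ) = γ + (1 − γ) · 1 / (1 + exp(−α(θ − β)))
Exponent: 0.53 × (-0.1 − (-0.03)) = -0.0371
1/(1 + e^{0.0371}) = 0.4907
P = 0.21 + 0.79 × 0.4907 = 0.5977

0.598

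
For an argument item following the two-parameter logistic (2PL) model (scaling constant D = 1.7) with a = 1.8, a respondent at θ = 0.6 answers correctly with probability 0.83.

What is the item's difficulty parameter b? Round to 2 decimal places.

0.08

P(θ) = 1 / (1 + exp(−D·a(θ − b)))
logit(0.83) = ln(0.83/0.17) = 1.5856
b = θ − logit/(1.7·a) = 0.6 − 1.5856/3.0600 = 0.0818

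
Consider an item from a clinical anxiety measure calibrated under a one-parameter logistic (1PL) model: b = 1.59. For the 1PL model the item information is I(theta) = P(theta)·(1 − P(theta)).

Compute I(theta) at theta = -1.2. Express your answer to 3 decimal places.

0.055

P = 1/(1+e^{2.7900}) = 0.0579
P(1−P) = 0.0579 × 0.9421 = 0.0545
I = P(1−P) = 0.05452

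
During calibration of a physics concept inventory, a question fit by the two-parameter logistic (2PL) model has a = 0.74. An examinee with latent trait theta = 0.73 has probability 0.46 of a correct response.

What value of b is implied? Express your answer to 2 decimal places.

0.95

P(theta) = 1 / (1 + exp(−a(theta − b)))
logit(0.46) = ln(0.46/0.54) = -0.1603
b = theta − logit/(a) = 0.73 − (-0.1603)/0.7400 = 0.9467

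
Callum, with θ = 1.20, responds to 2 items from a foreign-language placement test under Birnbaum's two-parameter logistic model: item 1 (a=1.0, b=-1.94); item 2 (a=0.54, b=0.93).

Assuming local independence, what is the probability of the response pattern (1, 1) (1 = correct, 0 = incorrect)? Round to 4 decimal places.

0.5141

P(θ) = 1 / (1 + exp(−a(θ − b)))
P_1 = 1/(1+e^{-3.1400}) = 0.9585
P_2 = 1/(1+e^{-0.1458}) = 0.5364
L = P_1 × P_2 = 0.9585 × 0.5364 = 0.51413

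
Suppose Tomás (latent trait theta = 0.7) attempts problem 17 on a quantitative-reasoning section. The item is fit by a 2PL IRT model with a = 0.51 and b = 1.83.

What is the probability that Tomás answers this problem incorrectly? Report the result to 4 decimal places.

0.6402

P(theta) = 1 / (1 + exp(−a(theta − b)))
Exponent: 0.51 × (0.7 − 1.83) = -0.5763
1/(1 + e^{0.5763}) = 0.3598
P(incorrect) = 1 − 0.3598 = 0.6402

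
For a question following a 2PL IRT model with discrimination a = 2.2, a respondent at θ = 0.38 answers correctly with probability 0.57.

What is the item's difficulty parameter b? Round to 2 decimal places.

P(θ) = 1 / (1 + exp(−a(θ − b)))
logit(0.57) = ln(0.57/0.43) = 0.2819
b = θ − logit/(a) = 0.38 − 0.2819/2.2000 = 0.2519

0.25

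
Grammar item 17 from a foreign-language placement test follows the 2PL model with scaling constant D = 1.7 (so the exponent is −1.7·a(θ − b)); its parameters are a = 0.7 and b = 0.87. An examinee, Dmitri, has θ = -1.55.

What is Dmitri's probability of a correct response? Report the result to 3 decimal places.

P(θ) = 1 / (1 + exp(−D·a(θ − b)))
Exponent: 1.7 × 0.7 × (-1.55 − 0.87) = -2.8798
1/(1 + e^{2.8798}) = 0.0532
P = 0.0532

0.053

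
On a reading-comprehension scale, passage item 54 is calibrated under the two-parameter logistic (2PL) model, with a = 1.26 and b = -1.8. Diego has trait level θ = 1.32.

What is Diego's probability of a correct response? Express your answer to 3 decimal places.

0.981

P(θ) = 1 / (1 + exp(−a(θ − b)))
Exponent: 1.26 × (1.32 − (-1.8)) = 3.9312
1/(1 + e^{-3.9312}) = 0.9808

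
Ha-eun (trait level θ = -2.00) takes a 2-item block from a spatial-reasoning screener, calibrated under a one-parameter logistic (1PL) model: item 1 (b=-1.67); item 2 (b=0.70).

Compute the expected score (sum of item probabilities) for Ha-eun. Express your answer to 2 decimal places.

0.48

P(θ) = 1 / (1 + exp(−(θ − b)))
P_1 = 1/(1+e^{0.3300}) = 0.4182
P_2 = 1/(1+e^{2.7000}) = 0.0630
E[score] = 0.4182 + 0.0630 = 0.4812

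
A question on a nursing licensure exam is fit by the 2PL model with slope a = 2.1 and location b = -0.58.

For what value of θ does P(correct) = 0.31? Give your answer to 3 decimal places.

P(θ) = 1 / (1 + exp(−a(θ − b)))
logit = ln(0.3100/0.6900) = -0.8001
θ = b + logit/(a) = -0.58 + (-0.8001)/2.1000 = -0.9610

-0.961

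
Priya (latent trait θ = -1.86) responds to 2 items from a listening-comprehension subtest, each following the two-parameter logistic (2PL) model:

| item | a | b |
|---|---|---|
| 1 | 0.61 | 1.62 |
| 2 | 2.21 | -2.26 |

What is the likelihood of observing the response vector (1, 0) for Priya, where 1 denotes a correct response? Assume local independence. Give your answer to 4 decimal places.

0.0313

P(θ) = 1 / (1 + exp(−a(θ − b)))
P_1 = 1/(1+e^{2.1228}) = 0.1069
P_2 = 1/(1+e^{-0.8840}) = 0.7077
L = P_1 × (1−P_2) = 0.1069 × 0.2923 = 0.03125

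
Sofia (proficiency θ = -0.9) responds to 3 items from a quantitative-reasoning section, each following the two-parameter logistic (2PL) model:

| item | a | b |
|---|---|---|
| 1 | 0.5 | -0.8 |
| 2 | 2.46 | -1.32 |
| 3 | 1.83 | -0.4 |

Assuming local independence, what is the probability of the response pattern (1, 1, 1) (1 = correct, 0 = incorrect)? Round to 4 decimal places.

0.1028

P(θ) = 1 / (1 + exp(−a(θ − b)))
P_1 = 1/(1+e^{0.0500}) = 0.4875
P_2 = 1/(1+e^{-1.0332}) = 0.7375
P_3 = 1/(1+e^{0.9150}) = 0.2860
L = P_1 × P_2 × P_3 = 0.4875 × 0.7375 × 0.2860 = 0.10282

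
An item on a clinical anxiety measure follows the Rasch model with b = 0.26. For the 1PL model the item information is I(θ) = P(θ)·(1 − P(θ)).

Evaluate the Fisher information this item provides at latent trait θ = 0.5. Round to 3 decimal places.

0.246

P = 1/(1+e^{-0.2400}) = 0.5597
P(1−P) = 0.5597 × 0.4403 = 0.2464
I = P(1−P) = 0.24643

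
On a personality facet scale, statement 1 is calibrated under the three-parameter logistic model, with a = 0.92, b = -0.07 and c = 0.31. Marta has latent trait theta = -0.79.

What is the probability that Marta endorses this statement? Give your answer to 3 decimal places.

P(theta) = c + (1 − c) · 1 / (1 + exp(−a(theta − b)))
Exponent: 0.92 × (-0.79 − (-0.07)) = -0.6624
1/(1 + e^{0.6624}) = 0.3402
P = 0.31 + 0.69 × 0.3402 = 0.5447

0.545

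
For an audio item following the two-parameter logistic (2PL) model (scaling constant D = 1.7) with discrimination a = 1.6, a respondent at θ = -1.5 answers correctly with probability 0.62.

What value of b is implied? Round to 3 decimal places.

-1.680

P(θ) = 1 / (1 + exp(−D·a(θ − b)))
logit(0.62) = ln(0.62/0.38) = 0.4895
b = θ − logit/(1.7·a) = -1.5 − 0.4895/2.7200 = -1.6800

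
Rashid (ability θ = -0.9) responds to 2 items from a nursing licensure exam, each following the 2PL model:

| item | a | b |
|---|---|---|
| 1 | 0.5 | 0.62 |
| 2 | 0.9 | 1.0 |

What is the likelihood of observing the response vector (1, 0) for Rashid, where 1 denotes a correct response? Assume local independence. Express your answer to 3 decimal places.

P(θ) = 1 / (1 + exp(−a(θ − b)))
P_1 = 1/(1+e^{0.7600}) = 0.3186
P_2 = 1/(1+e^{1.7100}) = 0.1532
L = P_1 × (1−P_2) = 0.3186 × 0.8468 = 0.26984

0.270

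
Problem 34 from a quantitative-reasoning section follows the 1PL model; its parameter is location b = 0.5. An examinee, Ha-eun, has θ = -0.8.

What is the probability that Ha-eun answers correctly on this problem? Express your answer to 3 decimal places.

P(θ) = 1 / (1 + exp(−(θ − b)))
Exponent: (-0.8 − 0.5) = -1.3000
1/(1 + e^{1.3000}) = 0.2142
P = 0.2142

0.214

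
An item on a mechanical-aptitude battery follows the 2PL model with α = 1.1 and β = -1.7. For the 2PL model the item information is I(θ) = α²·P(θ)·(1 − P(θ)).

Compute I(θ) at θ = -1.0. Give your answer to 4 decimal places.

P = 1/(1+e^{-0.7700}) = 0.6835
P(1−P) = 0.6835 × 0.3165 = 0.2163
I = α² × P(1−P) = 1.1² × 0.2163 = 0.26175

0.2617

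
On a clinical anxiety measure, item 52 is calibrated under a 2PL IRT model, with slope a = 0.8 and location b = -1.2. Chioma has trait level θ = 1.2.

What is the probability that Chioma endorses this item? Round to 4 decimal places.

0.8721

P(θ) = 1 / (1 + exp(−a(θ − b)))
Exponent: 0.8 × (1.2 − (-1.2)) = 1.9200
1/(1 + e^{-1.9200}) = 0.8721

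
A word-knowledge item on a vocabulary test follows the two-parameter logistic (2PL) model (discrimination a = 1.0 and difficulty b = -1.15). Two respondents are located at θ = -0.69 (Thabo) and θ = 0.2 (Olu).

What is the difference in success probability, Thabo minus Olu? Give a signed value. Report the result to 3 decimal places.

-0.181

P(θ) = 1 / (1 + exp(−a(θ − b)))
P(Thabo) = 0.6130  [exponent 0.4600]
P(Olu) = 0.7941  [exponent 1.3500]
Difference = 0.6130 − 0.7941 = -0.1811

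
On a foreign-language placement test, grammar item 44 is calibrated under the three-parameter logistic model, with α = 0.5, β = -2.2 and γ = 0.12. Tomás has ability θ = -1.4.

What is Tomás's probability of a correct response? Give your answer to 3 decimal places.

0.647

P(θ) = γ + (1 − γ) · 1 / (1 + exp(−α(θ − β)))
Exponent: 0.5 × (-1.4 − (-2.2)) = 0.4000
1/(1 + e^{-0.4000}) = 0.5987
P = 0.12 + 0.88 × 0.5987 = 0.6468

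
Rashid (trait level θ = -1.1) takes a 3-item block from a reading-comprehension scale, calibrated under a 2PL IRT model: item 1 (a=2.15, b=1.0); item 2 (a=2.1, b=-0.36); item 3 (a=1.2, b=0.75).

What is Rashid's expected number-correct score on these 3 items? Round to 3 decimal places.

P(θ) = 1 / (1 + exp(−a(θ − b)))
P_1 = 1/(1+e^{4.5150}) = 0.0108
P_2 = 1/(1+e^{1.5540}) = 0.1745
P_3 = 1/(1+e^{2.2200}) = 0.0980
E[score] = 0.0108 + 0.1745 + 0.0980 = 0.2833

0.283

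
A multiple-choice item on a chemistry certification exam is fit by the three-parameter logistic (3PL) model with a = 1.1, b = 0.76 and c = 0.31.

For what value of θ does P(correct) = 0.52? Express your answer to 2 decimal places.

P(θ) = c + (1 − c) · 1 / (1 + exp(−a(θ − b)))
Remove guessing floor: (0.52 − 0.31)/(1 − 0.31) = 0.3043
logit = ln(0.3043/0.6957) = -0.8267
θ = b + logit/(a) = 0.76 + (-0.8267)/1.1000 = 0.0085

0.01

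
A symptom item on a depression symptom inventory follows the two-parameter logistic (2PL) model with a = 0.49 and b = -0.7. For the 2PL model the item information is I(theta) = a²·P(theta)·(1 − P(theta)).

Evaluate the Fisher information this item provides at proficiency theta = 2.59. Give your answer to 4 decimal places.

0.0333

P = 1/(1+e^{-1.6121}) = 0.8337
P(1−P) = 0.8337 × 0.1663 = 0.1386
I = a² × P(1−P) = 0.49² × 0.1386 = 0.03329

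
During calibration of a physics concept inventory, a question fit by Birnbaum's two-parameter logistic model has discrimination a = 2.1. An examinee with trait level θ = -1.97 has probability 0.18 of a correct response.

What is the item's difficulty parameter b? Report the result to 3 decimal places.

-1.248

P(θ) = 1 / (1 + exp(−a(θ − b)))
logit(0.18) = ln(0.18/0.82) = -1.5163
b = θ − logit/(a) = -1.97 − (-1.5163)/2.1000 = -1.2479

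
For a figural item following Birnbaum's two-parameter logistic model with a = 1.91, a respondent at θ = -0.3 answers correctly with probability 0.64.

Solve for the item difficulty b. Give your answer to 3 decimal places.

P(θ) = 1 / (1 + exp(−a(θ − b)))
logit(0.64) = ln(0.64/0.36) = 0.5754
b = θ − logit/(a) = -0.3 − 0.5754/1.9100 = -0.6012

-0.601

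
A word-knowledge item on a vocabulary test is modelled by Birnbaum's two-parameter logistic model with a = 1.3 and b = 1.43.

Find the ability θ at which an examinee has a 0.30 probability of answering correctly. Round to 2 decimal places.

P(θ) = 1 / (1 + exp(−a(θ − b)))
logit = ln(0.3000/0.7000) = -0.8473
θ = b + logit/(a) = 1.43 + (-0.8473)/1.3000 = 0.7782

0.78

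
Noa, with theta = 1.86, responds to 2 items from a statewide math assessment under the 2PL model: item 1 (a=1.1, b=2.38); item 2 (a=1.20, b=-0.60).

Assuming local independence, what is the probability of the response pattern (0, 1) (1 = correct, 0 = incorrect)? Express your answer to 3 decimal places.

P(theta) = 1 / (1 + exp(−a(theta − b)))
P_1 = 1/(1+e^{0.5720}) = 0.3608
P_2 = 1/(1+e^{-2.9520}) = 0.9504
L = (1−P_1) × P_2 = 0.6392 × 0.9504 = 0.60749

0.607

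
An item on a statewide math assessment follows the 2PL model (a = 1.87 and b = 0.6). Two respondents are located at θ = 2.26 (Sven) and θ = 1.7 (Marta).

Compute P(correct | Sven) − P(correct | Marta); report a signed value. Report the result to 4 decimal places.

0.0704

P(θ) = 1 / (1 + exp(−a(θ − b)))
P(Sven) = 0.9571  [exponent 3.1042]
P(Marta) = 0.8867  [exponent 2.0570]
Difference = 0.9571 − 0.8867 = 0.0704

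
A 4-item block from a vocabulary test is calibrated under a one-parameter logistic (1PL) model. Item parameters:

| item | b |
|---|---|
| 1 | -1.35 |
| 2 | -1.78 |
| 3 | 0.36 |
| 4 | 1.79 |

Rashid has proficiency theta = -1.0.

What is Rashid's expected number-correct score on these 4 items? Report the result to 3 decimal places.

1.534

P(theta) = 1 / (1 + exp(−(theta − b)))
P_1 = 1/(1+e^{-0.3500}) = 0.5866
P_2 = 1/(1+e^{-0.7800}) = 0.6857
P_3 = 1/(1+e^{1.3600}) = 0.2042
P_4 = 1/(1+e^{2.7900}) = 0.0579
E[score] = 0.5866 + 0.6857 + 0.2042 + 0.0579 = 1.5344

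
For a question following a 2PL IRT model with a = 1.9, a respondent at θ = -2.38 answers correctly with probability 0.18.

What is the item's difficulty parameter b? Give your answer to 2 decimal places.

P(θ) = 1 / (1 + exp(−a(θ − b)))
logit(0.18) = ln(0.18/0.82) = -1.5163
b = θ − logit/(a) = -2.38 − (-1.5163)/1.9000 = -1.5819

-1.58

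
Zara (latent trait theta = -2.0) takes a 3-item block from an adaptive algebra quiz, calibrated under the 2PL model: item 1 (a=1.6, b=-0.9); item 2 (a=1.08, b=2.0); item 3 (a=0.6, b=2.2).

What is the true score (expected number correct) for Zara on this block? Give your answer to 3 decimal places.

P(theta) = 1 / (1 + exp(−a(theta − b)))
P_1 = 1/(1+e^{1.7600}) = 0.1468
P_2 = 1/(1+e^{4.3200}) = 0.0131
P_3 = 1/(1+e^{2.5200}) = 0.0745
E[score] = 0.1468 + 0.0131 + 0.0745 = 0.2344

0.234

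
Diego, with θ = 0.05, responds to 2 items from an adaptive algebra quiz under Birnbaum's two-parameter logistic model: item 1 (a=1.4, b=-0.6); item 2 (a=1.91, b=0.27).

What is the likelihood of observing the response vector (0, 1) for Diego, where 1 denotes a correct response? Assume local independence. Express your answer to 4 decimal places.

P(θ) = 1 / (1 + exp(−a(θ − b)))
P_1 = 1/(1+e^{-0.9100}) = 0.7130
P_2 = 1/(1+e^{0.4202}) = 0.3965
L = (1−P_1) × P_2 = 0.2870 × 0.3965 = 0.11379

0.1138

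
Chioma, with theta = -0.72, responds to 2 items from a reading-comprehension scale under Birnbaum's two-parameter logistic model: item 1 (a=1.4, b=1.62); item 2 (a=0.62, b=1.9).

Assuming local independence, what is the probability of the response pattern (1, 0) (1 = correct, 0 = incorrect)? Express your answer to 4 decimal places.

P(theta) = 1 / (1 + exp(−a(theta − b)))
P_1 = 1/(1+e^{3.2760}) = 0.0364
P_2 = 1/(1+e^{1.6244}) = 0.1646
L = P_1 × (1−P_2) = 0.0364 × 0.8354 = 0.03041

0.0304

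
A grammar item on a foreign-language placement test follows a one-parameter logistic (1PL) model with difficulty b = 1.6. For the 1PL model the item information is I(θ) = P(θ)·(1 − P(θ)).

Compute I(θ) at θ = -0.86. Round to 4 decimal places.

P = 1/(1+e^{2.4600}) = 0.0787
P(1−P) = 0.0787 × 0.9213 = 0.0725
I = P(1−P) = 0.07252

0.0725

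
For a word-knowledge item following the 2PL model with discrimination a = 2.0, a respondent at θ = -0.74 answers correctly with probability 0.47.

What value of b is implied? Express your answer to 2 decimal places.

P(θ) = 1 / (1 + exp(−a(θ − b)))
logit(0.47) = ln(0.47/0.53) = -0.1201
b = θ − logit/(a) = -0.74 − (-0.1201)/2.0000 = -0.6799

-0.68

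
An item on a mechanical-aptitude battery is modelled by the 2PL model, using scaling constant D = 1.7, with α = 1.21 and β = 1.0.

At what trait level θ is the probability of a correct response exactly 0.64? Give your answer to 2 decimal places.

P(θ) = 1 / (1 + exp(−D·α(θ − β)))
logit = ln(0.6400/0.3600) = 0.5754
θ = β + logit/(1.7·α) = 1.0 + 0.5754/2.0570 = 1.2797

1.28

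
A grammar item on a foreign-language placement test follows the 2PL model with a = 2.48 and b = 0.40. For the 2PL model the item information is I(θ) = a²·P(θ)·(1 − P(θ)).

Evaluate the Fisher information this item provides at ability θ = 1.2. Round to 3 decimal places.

0.654

P = 1/(1+e^{-1.9840}) = 0.8791
P(1−P) = 0.8791 × 0.1209 = 0.1063
I = a² × P(1−P) = 2.48² × 0.1063 = 0.65365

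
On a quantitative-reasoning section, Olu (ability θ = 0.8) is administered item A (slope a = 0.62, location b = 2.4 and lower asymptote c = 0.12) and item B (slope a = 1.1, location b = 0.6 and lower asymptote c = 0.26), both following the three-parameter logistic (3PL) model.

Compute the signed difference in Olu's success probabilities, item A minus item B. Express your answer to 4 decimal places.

-0.3125

P(θ) = c + (1 − c) · 1 / (1 + exp(−a(θ − b)))
P_A = 0.3581
P_B = 0.6705
P_A − P_B = -0.3125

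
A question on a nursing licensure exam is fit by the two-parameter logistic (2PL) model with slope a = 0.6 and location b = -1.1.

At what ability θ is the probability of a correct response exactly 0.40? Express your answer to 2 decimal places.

-1.78

P(θ) = 1 / (1 + exp(−a(θ − b)))
logit = ln(0.4000/0.6000) = -0.4055
θ = b + logit/(a) = -1.1 + (-0.4055)/0.6000 = -1.7758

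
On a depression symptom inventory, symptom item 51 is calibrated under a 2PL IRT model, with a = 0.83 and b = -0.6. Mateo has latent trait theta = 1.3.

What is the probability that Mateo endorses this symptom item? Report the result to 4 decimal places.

0.8288

P(theta) = 1 / (1 + exp(−a(theta − b)))
Exponent: 0.83 × (1.3 − (-0.6)) = 1.5770
1/(1 + e^{-1.5770}) = 0.8288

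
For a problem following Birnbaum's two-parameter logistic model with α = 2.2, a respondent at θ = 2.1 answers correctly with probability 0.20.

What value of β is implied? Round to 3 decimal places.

2.730

P(θ) = 1 / (1 + exp(−α(θ − β)))
logit(0.20) = ln(0.20/0.80) = -1.3863
β = θ − logit/(α) = 2.1 − (-1.3863)/2.2000 = 2.7301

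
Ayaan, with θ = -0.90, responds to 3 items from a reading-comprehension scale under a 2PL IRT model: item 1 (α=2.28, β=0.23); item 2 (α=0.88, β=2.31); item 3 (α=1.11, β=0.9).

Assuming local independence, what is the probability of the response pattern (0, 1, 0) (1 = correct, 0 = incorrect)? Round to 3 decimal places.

P(θ) = 1 / (1 + exp(−α(θ − β)))
P_1 = 1/(1+e^{2.5764}) = 0.0707
P_2 = 1/(1+e^{2.8248}) = 0.0560
P_3 = 1/(1+e^{1.9980}) = 0.1194
L = (1−P_1) × P_2 × (1−P_3) = 0.9293 × 0.0560 × 0.8806 = 0.04583

0.046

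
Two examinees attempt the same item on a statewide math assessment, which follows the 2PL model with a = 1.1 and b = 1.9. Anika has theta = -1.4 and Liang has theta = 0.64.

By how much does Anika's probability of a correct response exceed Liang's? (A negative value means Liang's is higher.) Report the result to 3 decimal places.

P(theta) = 1 / (1 + exp(−a(theta − b)))
P(Anika) = 0.0258  [exponent -3.6300]
P(Liang) = 0.2000  [exponent -1.3860]
Difference = 0.0258 − 0.2000 = -0.1742

-0.174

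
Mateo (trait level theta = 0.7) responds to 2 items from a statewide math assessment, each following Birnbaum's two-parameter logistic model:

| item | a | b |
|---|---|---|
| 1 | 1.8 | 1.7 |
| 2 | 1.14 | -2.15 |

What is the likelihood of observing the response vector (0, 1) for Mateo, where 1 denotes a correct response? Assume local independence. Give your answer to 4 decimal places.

0.8261

P(theta) = 1 / (1 + exp(−a(theta − b)))
P_1 = 1/(1+e^{1.8000}) = 0.1419
P_2 = 1/(1+e^{-3.2490}) = 0.9626
L = (1−P_1) × P_2 = 0.8581 × 0.9626 = 0.82609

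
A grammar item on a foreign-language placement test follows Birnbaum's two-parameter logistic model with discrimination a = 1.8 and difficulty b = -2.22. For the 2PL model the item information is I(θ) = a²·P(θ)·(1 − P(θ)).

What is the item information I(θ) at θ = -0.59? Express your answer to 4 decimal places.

P = 1/(1+e^{-2.9340}) = 0.9495
P(1−P) = 0.9495 × 0.0505 = 0.0479
I = a² × P(1−P) = 1.8² × 0.0479 = 0.15535

0.1554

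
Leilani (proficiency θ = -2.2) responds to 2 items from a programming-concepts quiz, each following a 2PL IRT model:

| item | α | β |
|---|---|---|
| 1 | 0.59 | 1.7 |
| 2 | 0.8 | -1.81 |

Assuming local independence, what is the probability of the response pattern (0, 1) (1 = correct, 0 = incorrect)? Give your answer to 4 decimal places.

0.3842

P(θ) = 1 / (1 + exp(−α(θ − β)))
P_1 = 1/(1+e^{2.3010}) = 0.0910
P_2 = 1/(1+e^{0.3120}) = 0.4226
L = (1−P_1) × P_2 = 0.9090 × 0.4226 = 0.38415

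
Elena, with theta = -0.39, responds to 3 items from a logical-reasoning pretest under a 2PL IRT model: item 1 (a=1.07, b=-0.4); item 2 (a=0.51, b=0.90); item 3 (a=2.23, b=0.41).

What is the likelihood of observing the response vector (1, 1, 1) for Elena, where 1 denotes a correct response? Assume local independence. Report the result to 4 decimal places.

0.0247

P(theta) = 1 / (1 + exp(−a(theta − b)))
P_1 = 1/(1+e^{-0.0107}) = 0.5027
P_2 = 1/(1+e^{0.6579}) = 0.3412
P_3 = 1/(1+e^{1.7840}) = 0.1438
L = P_1 × P_2 × P_3 = 0.5027 × 0.3412 × 0.1438 = 0.02467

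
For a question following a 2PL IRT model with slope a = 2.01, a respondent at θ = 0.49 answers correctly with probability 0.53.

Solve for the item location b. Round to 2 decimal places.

P(θ) = 1 / (1 + exp(−a(θ − b)))
logit(0.53) = ln(0.53/0.47) = 0.1201
b = θ − logit/(a) = 0.49 − 0.1201/2.0100 = 0.4302

0.43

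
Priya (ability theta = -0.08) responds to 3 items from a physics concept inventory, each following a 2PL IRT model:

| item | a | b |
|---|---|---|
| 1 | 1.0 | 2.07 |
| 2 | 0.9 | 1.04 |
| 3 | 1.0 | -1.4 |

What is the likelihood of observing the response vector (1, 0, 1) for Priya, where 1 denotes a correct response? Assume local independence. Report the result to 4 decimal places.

0.0603

P(theta) = 1 / (1 + exp(−a(theta − b)))
P_1 = 1/(1+e^{2.1500}) = 0.1043
P_2 = 1/(1+e^{1.0080}) = 0.2674
P_3 = 1/(1+e^{-1.3200}) = 0.7892
L = P_1 × (1−P_2) × P_3 = 0.1043 × 0.7326 × 0.7892 = 0.06032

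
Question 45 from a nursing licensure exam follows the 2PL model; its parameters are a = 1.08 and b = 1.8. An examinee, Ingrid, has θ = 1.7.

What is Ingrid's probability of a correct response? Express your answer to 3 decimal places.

P(θ) = 1 / (1 + exp(−a(θ − b)))
Exponent: 1.08 × (1.7 − 1.8) = -0.1080
1/(1 + e^{0.1080}) = 0.4730

0.473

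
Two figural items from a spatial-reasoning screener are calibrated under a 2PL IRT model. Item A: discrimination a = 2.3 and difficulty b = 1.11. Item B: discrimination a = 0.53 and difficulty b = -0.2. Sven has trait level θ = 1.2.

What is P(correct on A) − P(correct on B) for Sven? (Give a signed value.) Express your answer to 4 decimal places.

P(θ) = 1 / (1 + exp(−a(θ − b)))
P_A = 0.5516
P_B = 0.6774
P_A − P_B = -0.1259

-0.1259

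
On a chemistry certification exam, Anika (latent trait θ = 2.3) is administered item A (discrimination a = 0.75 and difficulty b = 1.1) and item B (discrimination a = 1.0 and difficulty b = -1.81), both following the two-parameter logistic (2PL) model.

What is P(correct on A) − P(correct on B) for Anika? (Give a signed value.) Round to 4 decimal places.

P(θ) = 1 / (1 + exp(−a(θ − b)))
P_A = 0.7109
P_B = 0.9839
P_A − P_B = -0.2729

-0.2729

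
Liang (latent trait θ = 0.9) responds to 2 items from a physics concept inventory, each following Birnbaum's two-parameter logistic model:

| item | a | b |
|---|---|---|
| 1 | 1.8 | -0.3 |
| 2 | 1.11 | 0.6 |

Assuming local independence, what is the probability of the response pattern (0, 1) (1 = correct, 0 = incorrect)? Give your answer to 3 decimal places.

P(θ) = 1 / (1 + exp(−a(θ − b)))
P_1 = 1/(1+e^{-2.1600}) = 0.8966
P_2 = 1/(1+e^{-0.3330}) = 0.5825
L = (1−P_1) × P_2 = 0.1034 × 0.5825 = 0.06023

0.060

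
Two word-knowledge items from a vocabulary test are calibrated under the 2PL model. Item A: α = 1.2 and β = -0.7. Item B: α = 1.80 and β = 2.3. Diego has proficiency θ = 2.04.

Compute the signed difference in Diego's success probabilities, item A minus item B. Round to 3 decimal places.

0.579

P(θ) = 1 / (1 + exp(−α(θ − β)))
P_A = 0.9640
P_B = 0.3851
P_A − P_B = 0.5789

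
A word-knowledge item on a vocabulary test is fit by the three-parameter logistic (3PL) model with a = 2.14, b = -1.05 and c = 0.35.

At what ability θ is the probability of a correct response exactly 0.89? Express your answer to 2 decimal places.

P(θ) = c + (1 − c) · 1 / (1 + exp(−a(θ − b)))
Remove guessing floor: (0.89 − 0.35)/(1 − 0.35) = 0.8308
logit = ln(0.8308/0.1692) = 1.5911
θ = b + logit/(a) = -1.05 + 1.5911/2.1400 = -0.3065

-0.31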